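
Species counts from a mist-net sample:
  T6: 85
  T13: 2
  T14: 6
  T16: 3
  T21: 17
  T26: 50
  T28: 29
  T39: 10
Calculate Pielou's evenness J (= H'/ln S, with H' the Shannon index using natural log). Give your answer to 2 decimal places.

0.75

Total N = 85+2+6+3+17+50+29+10 = 202, so the proportions are 0.4208, 0.0099, 0.0297, 0.0149, 0.0842, 0.2475, 0.1436, 0.0495 (working shown to 4 dp, full precision carried).
H' = −Σ pᵢ ln pᵢ = −((-0.3642) + (-0.0457) + (-0.1045) + (-0.0625) + (-0.2083) + (-0.3456) + (-0.2787) + (-0.1488)) = 1.5583.
With S = 8 species, ln S = 2.0794, so J = 1.5583/2.0794 = 0.7494, i.e. 0.75 to 2 decimal places.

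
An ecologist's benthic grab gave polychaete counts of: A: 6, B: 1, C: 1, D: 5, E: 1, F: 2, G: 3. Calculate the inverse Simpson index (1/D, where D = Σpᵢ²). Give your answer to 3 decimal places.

4.688

Total N = 6+1+1+5+1+2+3 = 19, so the proportions are 0.3157895, 0.0526316, 0.0526316, 0.2631579, 0.0526316, 0.1052632, 0.1578947 (working shown to 7 dp, full precision carried).
D = 0.3157895² + 0.0526316² + 0.0526316² + 0.2631579² + 0.0526316² + 0.1052632² + 0.1578947² = 0.0997230 + 0.0027701 + 0.0027701 + 0.0692521 + 0.0027701 + 0.0110803 + 0.0249307 = 0.2132964.
So 1/D = 4.68831, i.e. 4.688 to 3 decimal places.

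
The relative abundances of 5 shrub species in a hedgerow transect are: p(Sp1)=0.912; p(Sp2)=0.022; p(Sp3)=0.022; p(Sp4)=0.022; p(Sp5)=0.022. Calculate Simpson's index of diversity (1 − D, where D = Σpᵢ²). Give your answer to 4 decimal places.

D = 0.912² + 0.022² + 0.022² + 0.022² + 0.022² = 0.831744 + 0.000484 + 0.000484 + 0.000484 + 0.000484 = 0.833680 (working shown to 6 dp, full precision carried).
So 1 − D = 0.166320, i.e. 0.1663 to 4 decimal places.

0.1663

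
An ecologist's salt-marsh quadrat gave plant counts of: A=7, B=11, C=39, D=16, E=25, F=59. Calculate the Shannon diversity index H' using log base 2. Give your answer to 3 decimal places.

2.256

Total N = 7+11+39+16+25+59 = 157, so the proportions are 0.04459, 0.07006, 0.24841, 0.10191, 0.15924, 0.3758 (working shown to 5 dp, full precision carried).
Each pᵢ log₂ pᵢ term: 0.04459×(-4.48727)=-0.20007, 0.07006×(-3.83519)=-0.26871, 0.24841×(-2.00922)=-0.49911, 0.10191×(-3.29462)=-0.33576, 0.15924×(-2.65076)=-0.42210, 0.3758×(-1.41198)=-0.53062.
Sum = -2.25635, so H' = 2.256.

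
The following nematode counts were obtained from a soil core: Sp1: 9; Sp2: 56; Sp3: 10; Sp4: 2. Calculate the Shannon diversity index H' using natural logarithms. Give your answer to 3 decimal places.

0.842

Total N = 9+56+10+2 = 77, so the proportions are 0.11688, 0.72727, 0.12987, 0.02597 (working shown to 5 dp, full precision carried).
Each pᵢ ln pᵢ term: 0.11688×(-2.14658)=-0.25090, 0.72727×(-0.31845)=-0.23160, 0.12987×(-2.04122)=-0.26509, 0.02597×(-3.65066)=-0.09482.
Sum = -0.84242, so H' = 0.842.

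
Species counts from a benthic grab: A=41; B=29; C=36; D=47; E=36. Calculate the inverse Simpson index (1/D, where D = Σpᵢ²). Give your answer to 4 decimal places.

Total N = 41+29+36+47+36 = 189, so the proportions are 0.21693122, 0.15343915, 0.19047619, 0.24867725, 0.19047619 (working shown to 8 dp, full precision carried).
D = 0.21693122² + 0.15343915² + 0.19047619² + 0.24867725² + 0.19047619² = 0.04705915 + 0.02354357 + 0.03628118 + 0.06184037 + 0.03628118 = 0.20500546.
So 1/D = 4.877919, i.e. 4.8779 to 4 decimal places.

4.8779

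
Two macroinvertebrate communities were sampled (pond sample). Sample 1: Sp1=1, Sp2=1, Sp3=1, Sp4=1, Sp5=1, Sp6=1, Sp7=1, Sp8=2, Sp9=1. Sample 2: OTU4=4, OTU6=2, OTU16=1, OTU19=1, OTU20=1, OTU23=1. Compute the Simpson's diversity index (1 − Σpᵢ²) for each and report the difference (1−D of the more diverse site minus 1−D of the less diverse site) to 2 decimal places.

Sample 1: N=10, proportions 0.1, 0.1, 0.1, 0.1, 0.1, 0.1, 0.1, 0.2, 0.1, giving 1−D = 0.8800 (working shown to 4 dp, full precision carried).
Sample 2: N=10, proportions 0.4, 0.2, 0.1, 0.1, 0.1, 0.1, giving 1−D = 0.7600.
Difference = |0.8800 − 0.7600| = 0.1200, i.e. 0.12 to 2 decimal places.

0.12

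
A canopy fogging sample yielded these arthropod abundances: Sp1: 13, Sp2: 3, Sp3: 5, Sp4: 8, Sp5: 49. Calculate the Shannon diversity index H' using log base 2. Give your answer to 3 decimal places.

Total N = 13+3+5+8+49 = 78, so the proportions are 0.16667, 0.03846, 0.0641, 0.10256, 0.62821 (working shown to 5 dp, full precision carried).
Each pᵢ log₂ pᵢ term: 0.16667×(-2.58496)=-0.43083, 0.03846×(-4.70044)=-0.18079, 0.0641×(-3.96347)=-0.25407, 0.10256×(-3.28540)=-0.33696, 0.62821×(-0.67069)=-0.42133.
Sum = -1.62398, so H' = 1.624.

1.624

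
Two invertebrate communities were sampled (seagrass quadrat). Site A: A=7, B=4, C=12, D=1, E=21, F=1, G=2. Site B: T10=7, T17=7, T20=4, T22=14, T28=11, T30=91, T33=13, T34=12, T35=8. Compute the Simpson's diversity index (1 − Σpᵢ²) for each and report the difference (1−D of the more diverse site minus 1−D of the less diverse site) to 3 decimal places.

0.041

Site A: N=48, proportions 0.14583, 0.08333, 0.25, 0.02083, 0.4375, 0.02083, 0.04167, giving 1−D = 0.71528 (working shown to 5 dp, full precision carried).
Site B: N=167, proportions 0.04192, 0.04192, 0.02395, 0.08383, 0.06587, 0.54491, 0.07784, 0.07186, 0.0479, giving 1−D = 0.67410.
Difference = |0.71528 − 0.67410| = 0.04118, i.e. 0.041 to 3 decimal places.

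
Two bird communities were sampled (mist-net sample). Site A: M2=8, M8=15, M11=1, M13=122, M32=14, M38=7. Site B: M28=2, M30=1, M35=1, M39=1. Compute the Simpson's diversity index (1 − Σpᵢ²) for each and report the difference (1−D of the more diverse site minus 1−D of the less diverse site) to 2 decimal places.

0.27

Site A: N=167, proportions 0.0479, 0.0898, 0.006, 0.7305, 0.0838, 0.0419, giving 1−D = 0.4471 (working shown to 4 dp, full precision carried).
Site B: N=5, proportions 0.4, 0.2, 0.2, 0.2, giving 1−D = 0.7200.
Difference = |0.4471 − 0.7200| = 0.2729, i.e. 0.27 to 2 decimal places.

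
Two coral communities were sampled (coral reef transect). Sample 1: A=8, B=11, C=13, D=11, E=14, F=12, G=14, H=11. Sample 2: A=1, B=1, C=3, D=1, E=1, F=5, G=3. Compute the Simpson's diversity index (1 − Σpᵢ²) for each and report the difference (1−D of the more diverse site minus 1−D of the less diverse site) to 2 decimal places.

0.08

Sample 1: N=94, proportions 0.0851, 0.117, 0.1383, 0.117, 0.1489, 0.1277, 0.1489, 0.117, giving 1−D = 0.8719 (working shown to 4 dp, full precision carried).
Sample 2: N=15, proportions 0.0667, 0.0667, 0.2, 0.0667, 0.0667, 0.3333, 0.2, giving 1−D = 0.7911.
Difference = |0.8719 − 0.7911| = 0.0808, i.e. 0.08 to 2 decimal places.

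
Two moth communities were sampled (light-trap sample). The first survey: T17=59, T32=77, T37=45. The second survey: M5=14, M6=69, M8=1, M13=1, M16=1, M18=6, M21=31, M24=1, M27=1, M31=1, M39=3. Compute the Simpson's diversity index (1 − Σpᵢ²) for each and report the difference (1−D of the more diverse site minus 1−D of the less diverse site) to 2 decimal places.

0.01

The first survey: N=181, proportions 0.32597, 0.42541, 0.24862, giving 1−D = 0.65096 (working shown to 5 dp, full precision carried).
The second survey: N=129, proportions 0.10853, 0.53488, 0.00775, 0.00775, 0.00775, 0.04651, 0.24031, 0.00775, 0.00775, 0.00775, 0.02326, giving 1−D = 0.64131.
Difference = |0.65096 − 0.64131| = 0.00965, i.e. 0.01 to 2 decimal places.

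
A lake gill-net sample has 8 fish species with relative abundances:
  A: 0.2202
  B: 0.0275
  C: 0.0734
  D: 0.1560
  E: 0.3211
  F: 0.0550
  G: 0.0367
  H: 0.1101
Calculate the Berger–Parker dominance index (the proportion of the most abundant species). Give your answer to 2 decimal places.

0.32

The largest proportion is 0.3211, i.e. d = 0.32 to 2 decimal places.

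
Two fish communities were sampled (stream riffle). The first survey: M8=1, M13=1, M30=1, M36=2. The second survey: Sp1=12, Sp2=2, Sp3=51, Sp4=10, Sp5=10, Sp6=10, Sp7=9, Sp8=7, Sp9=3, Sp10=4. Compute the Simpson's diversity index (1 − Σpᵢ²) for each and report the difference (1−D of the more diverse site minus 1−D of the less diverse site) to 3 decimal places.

The first survey: N=5, proportions 0.2, 0.2, 0.2, 0.4, giving 1−D = 0.72000 (working shown to 5 dp, full precision carried).
The second survey: N=118, proportions 0.10169, 0.01695, 0.4322, 0.08475, 0.08475, 0.08475, 0.07627, 0.05932, 0.02542, 0.0339, giving 1−D = 0.76989.
Difference = |0.72000 − 0.76989| = 0.04989, i.e. 0.050 to 3 decimal places.

0.050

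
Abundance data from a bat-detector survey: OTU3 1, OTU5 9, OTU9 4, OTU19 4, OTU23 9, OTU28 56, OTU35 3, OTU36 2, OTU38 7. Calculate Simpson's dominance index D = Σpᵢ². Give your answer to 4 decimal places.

0.3760

Total N = 1+9+4+4+9+56+3+2+7 = 95, so the proportions are 0.010526, 0.094737, 0.042105, 0.042105, 0.094737, 0.589474, 0.031579, 0.021053, 0.073684 (working shown to 6 dp, full precision carried).
D = 0.010526² + 0.094737² + 0.042105² + 0.042105² + 0.094737² + 0.589474² + 0.031579² + 0.021053² + 0.073684² = 0.000111 + 0.008975 + 0.001773 + 0.001773 + 0.008975 + 0.347479 + 0.000997 + 0.000443 + 0.005429 = 0.375956.
To 4 decimal places, D = 0.3760.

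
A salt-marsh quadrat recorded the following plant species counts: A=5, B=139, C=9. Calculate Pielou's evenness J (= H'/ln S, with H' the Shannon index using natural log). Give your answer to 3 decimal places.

0.333

Total N = 5+139+9 = 153, so the proportions are 0.03268, 0.9085, 0.05882 (working shown to 5 dp, full precision carried).
H' = −Σ pᵢ ln pᵢ = −((-0.11180) + (-0.08718) + (-0.16666)) = 0.36564.
With S = 3 species, ln S = 1.09861, so J = 0.36564/1.09861 = 0.33282, i.e. 0.333 to 3 decimal places.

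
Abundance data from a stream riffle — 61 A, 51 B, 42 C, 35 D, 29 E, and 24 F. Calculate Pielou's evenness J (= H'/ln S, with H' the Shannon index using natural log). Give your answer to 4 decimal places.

Total N = 61+51+42+35+29+24 = 242, so the proportions are 0.252066, 0.210744, 0.173554, 0.144628, 0.119835, 0.099174 (working shown to 6 dp, full precision carried).
H' = −Σ pᵢ ln pᵢ = −((-0.347363) + (-0.328152) + (-0.303939) + (-0.279651) + (-0.254246) + (-0.229179)) = 1.742530.
With S = 6 species, ln S = 1.791759, so J = 1.742530/1.791759 = 0.972525, i.e. 0.9725 to 4 decimal places.

0.9725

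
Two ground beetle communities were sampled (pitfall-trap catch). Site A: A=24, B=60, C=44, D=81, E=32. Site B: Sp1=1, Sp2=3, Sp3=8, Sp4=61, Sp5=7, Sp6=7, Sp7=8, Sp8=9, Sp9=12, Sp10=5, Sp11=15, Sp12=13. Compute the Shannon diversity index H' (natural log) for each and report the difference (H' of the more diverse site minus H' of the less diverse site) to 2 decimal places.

Site A: N=241, proportions 0.09959, 0.24896, 0.18257, 0.3361, 0.13278, giving H' = 1.52093 (working shown to 5 dp, full precision carried).
Site B: N=149, proportions 0.00671, 0.02013, 0.05369, 0.4094, 0.04698, 0.04698, 0.05369, 0.0604, 0.08054, 0.03356, 0.10067, 0.08725, giving H' = 2.00946.
Difference = |1.52093 − 2.00946| = 0.48853, i.e. 0.49 to 2 decimal places.

0.49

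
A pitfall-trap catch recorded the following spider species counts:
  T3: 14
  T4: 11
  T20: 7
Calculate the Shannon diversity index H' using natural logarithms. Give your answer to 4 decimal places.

Total N = 14+11+7 = 32, so the proportions are 0.4375, 0.34375, 0.21875 (working shown to 6 dp, full precision carried).
Each pᵢ ln pᵢ term: 0.4375×(-0.826679)=-0.361672, 0.34375×(-1.067841)=-0.367070, 0.21875×(-1.519826)=-0.332462.
Sum = -1.061204, so H' = 1.0612.

1.0612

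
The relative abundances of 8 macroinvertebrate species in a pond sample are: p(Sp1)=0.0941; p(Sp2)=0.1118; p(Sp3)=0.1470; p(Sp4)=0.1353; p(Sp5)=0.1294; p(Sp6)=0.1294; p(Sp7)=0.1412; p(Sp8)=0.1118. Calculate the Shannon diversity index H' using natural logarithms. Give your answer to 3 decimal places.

2.070

Each pᵢ ln pᵢ term (working shown to 5 dp, full precision carried): 0.0941×(-2.36340)=-0.22240, 0.1118×(-2.19104)=-0.24496, 0.147×(-1.91732)=-0.28185, 0.1353×(-2.00026)=-0.27064, 0.1294×(-2.04485)=-0.26460, 0.1294×(-2.04485)=-0.26460, 0.1412×(-1.95758)=-0.27641, 0.1118×(-2.19104)=-0.24496.
Sum = -2.07041, so H' = 2.070.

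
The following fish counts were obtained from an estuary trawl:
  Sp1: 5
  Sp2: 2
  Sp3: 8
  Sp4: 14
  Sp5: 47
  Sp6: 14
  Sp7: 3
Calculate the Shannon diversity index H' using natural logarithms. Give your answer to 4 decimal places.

Total N = 5+2+8+14+47+14+3 = 93, so the proportions are 0.053763, 0.021505, 0.086022, 0.150538, 0.505376, 0.150538, 0.032258 (working shown to 6 dp, full precision carried).
Each pᵢ ln pᵢ term: 0.053763×(-2.923162)=-0.157159, 0.021505×(-3.839452)=-0.082569, 0.086022×(-2.453158)=-0.211024, 0.150538×(-1.893542)=-0.285049, 0.505376×(-0.682452)=-0.344895, 0.150538×(-1.893542)=-0.285049, 0.032258×(-3.433987)=-0.110774.
Sum = -1.476520, so H' = 1.4765.

1.4765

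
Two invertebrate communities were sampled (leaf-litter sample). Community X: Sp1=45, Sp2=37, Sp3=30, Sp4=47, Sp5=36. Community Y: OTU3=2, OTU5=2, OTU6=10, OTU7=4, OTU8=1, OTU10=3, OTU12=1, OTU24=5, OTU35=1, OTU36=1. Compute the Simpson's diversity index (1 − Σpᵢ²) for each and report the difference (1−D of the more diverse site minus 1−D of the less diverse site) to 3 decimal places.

0.025

Community X: N=195, proportions 0.23077, 0.18974, 0.15385, 0.24103, 0.18462, giving 1−D = 0.79490 (working shown to 5 dp, full precision carried).
Community Y: N=30, proportions 0.06667, 0.06667, 0.33333, 0.13333, 0.03333, 0.1, 0.03333, 0.16667, 0.03333, 0.03333, giving 1−D = 0.82000.
Difference = |0.79490 − 0.82000| = 0.02510, i.e. 0.025 to 3 decimal places.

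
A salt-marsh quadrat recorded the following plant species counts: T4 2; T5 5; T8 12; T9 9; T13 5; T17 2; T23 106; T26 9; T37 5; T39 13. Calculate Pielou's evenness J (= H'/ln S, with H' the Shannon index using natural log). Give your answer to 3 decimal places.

0.612

Total N = 2+5+12+9+5+2+106+9+5+13 = 168, so the proportions are 0.0119, 0.02976, 0.07143, 0.05357, 0.02976, 0.0119, 0.63095, 0.05357, 0.02976, 0.07738 (working shown to 5 dp, full precision carried).
H' = −Σ pᵢ ln pᵢ = −((-0.05275) + (-0.10460) + (-0.18850) + (-0.15679) + (-0.10460) + (-0.05275) + (-0.29057) + (-0.15679) + (-0.10460) + (-0.19802)) = 1.40996.
With S = 10 species, ln S = 2.30259, so J = 1.40996/2.30259 = 0.61234, i.e. 0.612 to 3 decimal places.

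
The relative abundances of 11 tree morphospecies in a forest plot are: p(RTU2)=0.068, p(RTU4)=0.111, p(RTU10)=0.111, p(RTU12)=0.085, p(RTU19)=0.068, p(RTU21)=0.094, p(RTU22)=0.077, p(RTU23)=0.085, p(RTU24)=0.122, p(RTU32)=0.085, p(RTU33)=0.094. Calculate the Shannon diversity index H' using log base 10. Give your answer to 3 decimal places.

Each pᵢ log₁₀ pᵢ term (working shown to 5 dp, full precision carried): 0.068×(-1.16749)=-0.07939, 0.111×(-0.95468)=-0.10597, 0.111×(-0.95468)=-0.10597, 0.085×(-1.07058)=-0.09100, 0.068×(-1.16749)=-0.07939, 0.094×(-1.02687)=-0.09653, 0.077×(-1.11351)=-0.08574, 0.085×(-1.07058)=-0.09100, 0.122×(-0.91364)=-0.11146, 0.085×(-1.07058)=-0.09100, 0.094×(-1.02687)=-0.09653.
Sum = -1.03397, so H' = 1.034.

1.034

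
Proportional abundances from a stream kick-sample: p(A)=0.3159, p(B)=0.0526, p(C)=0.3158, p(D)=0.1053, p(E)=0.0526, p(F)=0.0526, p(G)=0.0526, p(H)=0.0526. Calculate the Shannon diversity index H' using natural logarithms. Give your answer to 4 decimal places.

1.7396

Each pᵢ ln pᵢ term (working shown to 6 dp, full precision carried): 0.3159×(-1.152330)=-0.364021, 0.0526×(-2.945039)=-0.154909, 0.3158×(-1.152646)=-0.364006, 0.1053×(-2.250942)=-0.237024, 0.0526×(-2.945039)=-0.154909, 0.0526×(-2.945039)=-0.154909, 0.0526×(-2.945039)=-0.154909, 0.0526×(-2.945039)=-0.154909.
Sum = -1.739596, so H' = 1.7396.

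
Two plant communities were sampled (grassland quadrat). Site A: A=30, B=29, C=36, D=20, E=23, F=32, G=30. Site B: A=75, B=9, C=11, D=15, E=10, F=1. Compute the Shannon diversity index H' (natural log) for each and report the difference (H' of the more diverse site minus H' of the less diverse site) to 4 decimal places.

Site A: N=200, proportions 0.15, 0.145, 0.18, 0.1, 0.115, 0.16, 0.15, giving H' = 1.929994 (working shown to 6 dp, full precision carried).
Site B: N=121, proportions 0.619835, 0.07438, 0.090909, 0.123967, 0.082645, 0.008264, giving H' = 1.212236.
Difference = |1.929994 − 1.212236| = 0.717758, i.e. 0.7178 to 4 decimal places.

0.7178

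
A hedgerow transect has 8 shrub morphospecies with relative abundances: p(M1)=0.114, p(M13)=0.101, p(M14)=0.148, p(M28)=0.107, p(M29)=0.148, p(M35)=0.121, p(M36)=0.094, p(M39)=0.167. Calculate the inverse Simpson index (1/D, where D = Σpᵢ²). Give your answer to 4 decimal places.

D = 0.114² + 0.101² + 0.148² + 0.107² + 0.148² + 0.121² + 0.094² + 0.167² = 0.01299600 + 0.01020100 + 0.02190400 + 0.01144900 + 0.02190400 + 0.01464100 + 0.00883600 + 0.02788900 = 0.12982000 (working shown to 8 dp, full precision carried).
So 1/D = 7.702973, i.e. 7.7030 to 4 decimal places.

7.7030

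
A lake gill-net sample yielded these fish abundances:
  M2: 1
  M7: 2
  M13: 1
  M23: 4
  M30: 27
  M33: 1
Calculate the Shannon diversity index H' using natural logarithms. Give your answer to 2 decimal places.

Total N = 1+2+1+4+27+1 = 36, so the proportions are 0.0278, 0.0556, 0.0278, 0.1111, 0.75, 0.0278 (working shown to 4 dp, full precision carried).
Each pᵢ ln pᵢ term: 0.0278×(-3.5835)=-0.0995, 0.0556×(-2.8904)=-0.1606, 0.0278×(-3.5835)=-0.0995, 0.1111×(-2.1972)=-0.2441, 0.75×(-0.2877)=-0.2158, 0.0278×(-3.5835)=-0.0995.
Sum = -0.9191, so H' = 0.92.

0.92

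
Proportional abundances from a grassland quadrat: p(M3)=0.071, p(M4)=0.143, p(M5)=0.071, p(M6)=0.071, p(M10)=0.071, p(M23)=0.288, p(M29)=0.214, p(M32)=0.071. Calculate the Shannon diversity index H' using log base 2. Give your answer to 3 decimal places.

2.749

Each pᵢ log₂ pᵢ term (working shown to 5 dp, full precision carried): 0.071×(-3.81604)=-0.27094, 0.143×(-2.80591)=-0.40125, 0.071×(-3.81604)=-0.27094, 0.071×(-3.81604)=-0.27094, 0.071×(-3.81604)=-0.27094, 0.288×(-1.79586)=-0.51721, 0.214×(-2.22432)=-0.47600, 0.071×(-3.81604)=-0.27094.
Sum = -2.74915, so H' = 2.749.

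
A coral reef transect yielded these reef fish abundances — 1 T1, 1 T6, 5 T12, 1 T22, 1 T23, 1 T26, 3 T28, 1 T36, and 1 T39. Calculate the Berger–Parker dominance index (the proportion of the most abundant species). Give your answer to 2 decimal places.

Total N = 1+1+5+1+1+1+3+1+1 = 15, so the proportions are 0.0667, 0.0667, 0.3333, 0.0667, 0.0667, 0.0667, 0.2, 0.0667, 0.0667 (working shown to 4 dp, full precision carried).
The largest proportion is 0.3333, i.e. d = 0.33 to 2 decimal places.

0.33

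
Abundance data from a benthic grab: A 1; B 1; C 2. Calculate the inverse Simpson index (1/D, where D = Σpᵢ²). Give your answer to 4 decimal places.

2.6667

Total N = 1+1+2 = 4, so the proportions are 0.25, 0.25, 0.5 (working shown to 7 dp, full precision carried).
D = 0.25² + 0.25² + 0.5² = 0.0625000 + 0.0625000 + 0.2500000 = 0.3750000.
So 1/D = 2.666667, i.e. 2.6667 to 4 decimal places.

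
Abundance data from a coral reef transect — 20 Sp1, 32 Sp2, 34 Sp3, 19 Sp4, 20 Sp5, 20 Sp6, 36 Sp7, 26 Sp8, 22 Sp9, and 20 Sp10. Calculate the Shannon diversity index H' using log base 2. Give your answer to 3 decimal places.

Total N = 20+32+34+19+20+20+36+26+22+20 = 249, so the proportions are 0.08032, 0.12851, 0.13655, 0.07631, 0.08032, 0.08032, 0.14458, 0.10442, 0.08835, 0.08032 (working shown to 5 dp, full precision carried).
Each pᵢ log₂ pᵢ term: 0.08032×(-3.63807)=-0.29221, 0.12851×(-2.96000)=-0.38040, 0.13655×(-2.87254)=-0.39223, 0.07631×(-3.71207)=-0.28325, 0.08032×(-3.63807)=-0.29221, 0.08032×(-3.63807)=-0.29221, 0.14458×(-2.79008)=-0.40338, 0.10442×(-3.25956)=-0.34036, 0.08835×(-3.50057)=-0.30929, 0.08032×(-3.63807)=-0.29221.
Sum = -3.27777, so H' = 3.278.

3.278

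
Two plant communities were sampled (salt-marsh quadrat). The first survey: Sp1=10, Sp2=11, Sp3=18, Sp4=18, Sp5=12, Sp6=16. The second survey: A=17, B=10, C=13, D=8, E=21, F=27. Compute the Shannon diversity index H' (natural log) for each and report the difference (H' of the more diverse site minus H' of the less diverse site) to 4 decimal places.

The first survey: N=85, proportions 0.1176471, 0.1294118, 0.2117647, 0.2117647, 0.1411765, 0.1882353, giving H' = 1.7645762 (working shown to 7 dp, full precision carried).
The second survey: N=96, proportions 0.1770833, 0.1041667, 0.1354167, 0.0833333, 0.21875, 0.28125, giving H' = 1.7092136.
Difference = |1.7645762 − 1.7092136| = 0.0553626, i.e. 0.0554 to 4 decimal places.

0.0554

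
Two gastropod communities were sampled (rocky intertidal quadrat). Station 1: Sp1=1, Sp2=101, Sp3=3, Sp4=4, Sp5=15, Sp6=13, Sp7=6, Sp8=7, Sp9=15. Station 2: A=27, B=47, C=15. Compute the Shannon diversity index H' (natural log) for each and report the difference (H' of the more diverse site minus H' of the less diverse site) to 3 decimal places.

Station 1: N=165, proportions 0.00606, 0.61212, 0.01818, 0.02424, 0.09091, 0.07879, 0.03636, 0.04242, 0.09091, giving H' = 1.38518 (working shown to 5 dp, full precision carried).
Station 2: N=89, proportions 0.30337, 0.52809, 0.16854, giving H' = 0.99914.
Difference = |1.38518 − 0.99914| = 0.38604, i.e. 0.386 to 3 decimal places.

0.386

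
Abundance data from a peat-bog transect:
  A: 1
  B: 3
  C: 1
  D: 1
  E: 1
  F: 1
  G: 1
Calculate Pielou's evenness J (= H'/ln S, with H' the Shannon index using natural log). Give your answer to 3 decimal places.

Total N = 1+3+1+1+1+1+1 = 9, so the proportions are 0.11111, 0.33333, 0.11111, 0.11111, 0.11111, 0.11111, 0.11111 (working shown to 5 dp, full precision carried).
H' = −Σ pᵢ ln pᵢ = −((-0.24414) + (-0.36620) + (-0.24414) + (-0.24414) + (-0.24414) + (-0.24414) + (-0.24414)) = 1.83102.
With S = 7 species, ln S = 1.94591, so J = 1.83102/1.94591 = 0.94096, i.e. 0.941 to 3 decimal places.

0.941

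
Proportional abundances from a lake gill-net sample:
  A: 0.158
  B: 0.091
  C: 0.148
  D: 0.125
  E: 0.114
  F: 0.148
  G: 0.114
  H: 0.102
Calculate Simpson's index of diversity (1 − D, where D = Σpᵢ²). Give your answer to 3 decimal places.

D = 0.158² + 0.091² + 0.148² + 0.125² + 0.114² + 0.148² + 0.114² + 0.102² = 0.02496 + 0.00828 + 0.02190 + 0.01562 + 0.01300 + 0.02190 + 0.01300 + 0.01040 = 0.12907 (working shown to 5 dp, full precision carried).
So 1 − D = 0.87093, i.e. 0.871 to 3 decimal places.

0.871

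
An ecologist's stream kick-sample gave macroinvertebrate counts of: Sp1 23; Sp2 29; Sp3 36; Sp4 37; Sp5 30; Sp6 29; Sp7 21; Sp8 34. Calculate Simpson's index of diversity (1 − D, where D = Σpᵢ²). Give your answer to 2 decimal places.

0.87

Total N = 23+29+36+37+30+29+21+34 = 239, so the proportions are 0.0962, 0.1213, 0.1506, 0.1548, 0.1255, 0.1213, 0.0879, 0.1423 (working shown to 4 dp, full precision carried).
D = 0.0962² + 0.1213² + 0.1506² + 0.1548² + 0.1255² + 0.1213² + 0.0879² + 0.1423² = 0.0093 + 0.0147 + 0.0227 + 0.0240 + 0.0158 + 0.0147 + 0.0077 + 0.0202 = 0.1291.
So 1 − D = 0.8709, i.e. 0.87 to 2 decimal places.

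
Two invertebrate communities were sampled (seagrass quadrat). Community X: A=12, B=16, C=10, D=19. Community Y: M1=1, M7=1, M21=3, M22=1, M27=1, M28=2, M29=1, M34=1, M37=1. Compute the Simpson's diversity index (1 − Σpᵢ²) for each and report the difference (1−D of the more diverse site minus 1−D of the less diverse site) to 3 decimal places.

0.126

Community X: N=57, proportions 0.210526, 0.280702, 0.175439, 0.333333, giving 1−D = 0.734995 (working shown to 6 dp, full precision carried).
Community Y: N=12, proportions 0.083333, 0.083333, 0.25, 0.083333, 0.083333, 0.166667, 0.083333, 0.083333, 0.083333, giving 1−D = 0.861111.
Difference = |0.734995 − 0.861111| = 0.126116, i.e. 0.126 to 3 decimal places.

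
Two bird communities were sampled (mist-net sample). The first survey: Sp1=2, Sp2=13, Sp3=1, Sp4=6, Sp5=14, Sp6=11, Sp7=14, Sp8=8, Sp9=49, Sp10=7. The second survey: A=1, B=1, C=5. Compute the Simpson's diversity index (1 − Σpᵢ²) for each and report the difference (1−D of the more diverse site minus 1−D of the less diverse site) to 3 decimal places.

0.344

The first survey: N=125, proportions 0.016, 0.104, 0.008, 0.048, 0.112, 0.088, 0.112, 0.064, 0.392, 0.056, giving 1−D = 0.79283 (working shown to 5 dp, full precision carried).
The second survey: N=7, proportions 0.14286, 0.14286, 0.71429, giving 1−D = 0.44898.
Difference = |0.79283 − 0.44898| = 0.34385, i.e. 0.344 to 3 decimal places.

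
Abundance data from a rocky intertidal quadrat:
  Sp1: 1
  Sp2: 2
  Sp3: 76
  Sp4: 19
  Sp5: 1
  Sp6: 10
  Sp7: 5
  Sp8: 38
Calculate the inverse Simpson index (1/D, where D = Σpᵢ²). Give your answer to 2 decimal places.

3.00

Total N = 1+2+76+19+1+10+5+38 = 152, so the proportions are 0.00658, 0.01316, 0.5, 0.125, 0.00658, 0.06579, 0.03289, 0.25 (working shown to 5 dp, full precision carried).
D = 0.00658² + 0.01316² + 0.5² + 0.125² + 0.00658² + 0.06579² + 0.03289² + 0.25² = 0.00004 + 0.00017 + 0.25000 + 0.01562 + 0.00004 + 0.00433 + 0.00108 + 0.06250 = 0.33380.
So 1/D = 2.9959, i.e. 3.00 to 2 decimal places.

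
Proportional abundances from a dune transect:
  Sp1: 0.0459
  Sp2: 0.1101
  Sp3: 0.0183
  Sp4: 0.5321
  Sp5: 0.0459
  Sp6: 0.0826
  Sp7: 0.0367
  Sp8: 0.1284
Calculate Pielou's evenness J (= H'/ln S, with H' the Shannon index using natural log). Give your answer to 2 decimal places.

H' = −Σ pᵢ ln pᵢ = −((-0.1414) + (-0.2429) + (-0.0732) + (-0.3357) + (-0.1414) + (-0.2060) + (-0.1213) + (-0.2636)) = 1.5255 (working shown to 4 dp, full precision carried).
With S = 8 species, ln S = 2.0794, so J = 1.5255/2.0794 = 0.7336, i.e. 0.73 to 2 decimal places.

0.73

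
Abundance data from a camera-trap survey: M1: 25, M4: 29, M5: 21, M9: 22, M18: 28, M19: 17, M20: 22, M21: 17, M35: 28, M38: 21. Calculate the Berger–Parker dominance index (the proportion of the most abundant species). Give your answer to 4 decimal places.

0.1261

Total N = 25+29+21+22+28+17+22+17+28+21 = 230, so the proportions are 0.108696, 0.126087, 0.091304, 0.095652, 0.121739, 0.073913, 0.095652, 0.073913, 0.121739, 0.091304 (working shown to 6 dp, full precision carried).
The largest proportion is 0.126087, i.e. d = 0.1261 to 4 decimal places.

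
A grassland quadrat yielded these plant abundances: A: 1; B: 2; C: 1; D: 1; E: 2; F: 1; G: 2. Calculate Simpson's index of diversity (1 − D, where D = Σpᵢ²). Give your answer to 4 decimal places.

0.8400

Total N = 1+2+1+1+2+1+2 = 10, so the proportions are 0.1, 0.2, 0.1, 0.1, 0.2, 0.1, 0.2 (working shown to 6 dp, full precision carried).
D = 0.1² + 0.2² + 0.1² + 0.1² + 0.2² + 0.1² + 0.2² = 0.010000 + 0.040000 + 0.010000 + 0.010000 + 0.040000 + 0.010000 + 0.040000 = 0.160000.
So 1 − D = 0.840000, i.e. 0.8400 to 4 decimal places.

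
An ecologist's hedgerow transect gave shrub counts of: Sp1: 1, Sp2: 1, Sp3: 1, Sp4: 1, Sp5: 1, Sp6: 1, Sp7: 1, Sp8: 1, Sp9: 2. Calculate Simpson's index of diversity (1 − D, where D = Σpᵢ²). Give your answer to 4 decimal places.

Total N = 1+1+1+1+1+1+1+1+2 = 10, so the proportions are 0.1, 0.1, 0.1, 0.1, 0.1, 0.1, 0.1, 0.1, 0.2 (working shown to 6 dp, full precision carried).
D = 0.1² + 0.1² + 0.1² + 0.1² + 0.1² + 0.1² + 0.1² + 0.1² + 0.2² = 0.010000 + 0.010000 + 0.010000 + 0.010000 + 0.010000 + 0.010000 + 0.010000 + 0.010000 + 0.040000 = 0.120000.
So 1 − D = 0.880000, i.e. 0.8800 to 4 decimal places.

0.8800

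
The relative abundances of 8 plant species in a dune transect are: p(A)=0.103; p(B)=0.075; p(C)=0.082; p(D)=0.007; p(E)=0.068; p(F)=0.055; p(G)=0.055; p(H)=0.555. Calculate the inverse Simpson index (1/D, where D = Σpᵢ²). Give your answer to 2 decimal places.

2.93

D = 0.103² + 0.075² + 0.082² + 0.007² + 0.068² + 0.055² + 0.055² + 0.555² = 0.01061 + 0.00562 + 0.00672 + 0.00005 + 0.00462 + 0.00302 + 0.00302 + 0.30803 = 0.34171 (working shown to 5 dp, full precision carried).
So 1/D = 2.9265, i.e. 2.93 to 2 decimal places.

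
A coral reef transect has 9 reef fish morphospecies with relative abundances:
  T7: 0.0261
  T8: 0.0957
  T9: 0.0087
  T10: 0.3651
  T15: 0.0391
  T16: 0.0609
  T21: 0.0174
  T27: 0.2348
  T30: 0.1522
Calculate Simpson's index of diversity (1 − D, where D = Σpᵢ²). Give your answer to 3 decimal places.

D = 0.0261² + 0.0957² + 0.0087² + 0.3651² + 0.0391² + 0.0609² + 0.0174² + 0.2348² + 0.1522² = 0.00068 + 0.00916 + 0.00008 + 0.13330 + 0.00153 + 0.00371 + 0.00030 + 0.05513 + 0.02316 = 0.22705 (working shown to 5 dp, full precision carried).
So 1 − D = 0.77295, i.e. 0.773 to 3 decimal places.

0.773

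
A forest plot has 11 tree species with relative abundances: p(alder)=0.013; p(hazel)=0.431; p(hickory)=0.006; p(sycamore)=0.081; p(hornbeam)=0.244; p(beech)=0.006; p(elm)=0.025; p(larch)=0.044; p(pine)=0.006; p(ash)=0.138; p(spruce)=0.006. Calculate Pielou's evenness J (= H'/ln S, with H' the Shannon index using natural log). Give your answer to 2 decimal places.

0.66

H' = −Σ pᵢ ln pᵢ = −((-0.0565) + (-0.3627) + (-0.0307) + (-0.2036) + (-0.3442) + (-0.0307) + (-0.0922) + (-0.1374) + (-0.0307) + (-0.2733) + (-0.0307)) = 1.5927 (working shown to 4 dp, full precision carried).
With S = 11 species, ln S = 2.3979, so J = 1.5927/2.3979 = 0.6642, i.e. 0.66 to 2 decimal places.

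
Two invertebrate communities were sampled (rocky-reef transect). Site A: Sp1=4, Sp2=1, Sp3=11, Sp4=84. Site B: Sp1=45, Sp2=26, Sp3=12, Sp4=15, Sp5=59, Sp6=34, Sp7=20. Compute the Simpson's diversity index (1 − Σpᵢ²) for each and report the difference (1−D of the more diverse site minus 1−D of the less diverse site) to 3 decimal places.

0.537

Site A: N=100, proportions 0.04, 0.01, 0.11, 0.84, giving 1−D = 0.28060 (working shown to 5 dp, full precision carried).
Site B: N=211, proportions 0.21327, 0.12322, 0.05687, 0.07109, 0.27962, 0.16114, 0.09479, giving 1−D = 0.81791.
Difference = |0.28060 − 0.81791| = 0.53731, i.e. 0.537 to 3 decimal places.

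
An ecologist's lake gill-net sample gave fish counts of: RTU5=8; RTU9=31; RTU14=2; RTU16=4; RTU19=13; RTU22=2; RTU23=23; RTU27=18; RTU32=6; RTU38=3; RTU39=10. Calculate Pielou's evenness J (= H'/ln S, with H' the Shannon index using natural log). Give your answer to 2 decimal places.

0.86

Total N = 8+31+2+4+13+2+23+18+6+3+10 = 120, so the proportions are 0.0667, 0.2583, 0.0167, 0.0333, 0.1083, 0.0167, 0.1917, 0.15, 0.05, 0.025, 0.0833 (working shown to 4 dp, full precision carried).
H' = −Σ pᵢ ln pᵢ = −((-0.1805) + (-0.3497) + (-0.0682) + (-0.1134) + (-0.2408) + (-0.0682) + (-0.3166) + (-0.2846) + (-0.1498) + (-0.0922) + (-0.2071)) = 2.0711.
With S = 11 species, ln S = 2.3979, so J = 2.0711/2.3979 = 0.8637, i.e. 0.86 to 2 decimal places.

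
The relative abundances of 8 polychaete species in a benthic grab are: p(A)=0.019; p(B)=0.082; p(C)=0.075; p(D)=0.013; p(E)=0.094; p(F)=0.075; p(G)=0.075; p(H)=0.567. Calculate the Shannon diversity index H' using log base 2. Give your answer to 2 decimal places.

2.11

Each pᵢ log₂ pᵢ term (working shown to 4 dp, full precision carried): 0.019×(-5.7179)=-0.1086, 0.082×(-3.6082)=-0.2959, 0.075×(-3.7370)=-0.2803, 0.013×(-6.2653)=-0.0814, 0.094×(-3.4112)=-0.3207, 0.075×(-3.7370)=-0.2803, 0.075×(-3.7370)=-0.2803, 0.567×(-0.8186)=-0.4641.
Sum = -2.1116, so H' = 2.11.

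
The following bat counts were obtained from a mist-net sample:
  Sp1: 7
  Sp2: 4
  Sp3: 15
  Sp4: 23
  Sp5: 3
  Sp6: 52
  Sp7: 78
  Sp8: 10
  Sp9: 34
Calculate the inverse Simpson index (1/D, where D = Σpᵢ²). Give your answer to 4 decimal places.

Total N = 7+4+15+23+3+52+78+10+34 = 226, so the proportions are 0.03097345, 0.01769912, 0.06637168, 0.10176991, 0.01327434, 0.2300885, 0.34513274, 0.04424779, 0.15044248 (working shown to 8 dp, full precision carried).
D = 0.03097345² + 0.01769912² + 0.06637168² + 0.10176991² + 0.01327434² + 0.2300885² + 0.34513274² + 0.04424779² + 0.15044248² = 0.00095935 + 0.00031326 + 0.00440520 + 0.01035711 + 0.00017621 + 0.05294072 + 0.11911661 + 0.00195787 + 0.02263294 = 0.21285927.
So 1/D = 4.697940, i.e. 4.6979 to 4 decimal places.

4.6979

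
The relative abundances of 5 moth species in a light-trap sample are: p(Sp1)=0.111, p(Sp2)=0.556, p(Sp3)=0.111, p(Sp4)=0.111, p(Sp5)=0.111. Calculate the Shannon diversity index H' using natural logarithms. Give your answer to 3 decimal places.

1.302

Each pᵢ ln pᵢ term (working shown to 5 dp, full precision carried): 0.111×(-2.19823)=-0.24400, 0.556×(-0.58699)=-0.32636, 0.111×(-2.19823)=-0.24400, 0.111×(-2.19823)=-0.24400, 0.111×(-2.19823)=-0.24400.
Sum = -1.30238, so H' = 1.302.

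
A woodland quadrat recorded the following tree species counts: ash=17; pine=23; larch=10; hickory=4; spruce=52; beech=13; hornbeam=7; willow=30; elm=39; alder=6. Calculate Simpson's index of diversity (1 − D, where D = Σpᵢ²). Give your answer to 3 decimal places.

Total N = 17+23+10+4+52+13+7+30+39+6 = 201, so the proportions are 0.08458, 0.11443, 0.04975, 0.0199, 0.25871, 0.06468, 0.03483, 0.14925, 0.19403, 0.02985 (working shown to 5 dp, full precision carried).
D = 0.08458² + 0.11443² + 0.04975² + 0.0199² + 0.25871² + 0.06468² + 0.03483² + 0.14925² + 0.19403² + 0.02985² = 0.00715 + 0.01309 + 0.00248 + 0.00040 + 0.06693 + 0.00418 + 0.00121 + 0.02228 + 0.03765 + 0.00089 = 0.15626.
So 1 − D = 0.84374, i.e. 0.844 to 3 decimal places.

0.844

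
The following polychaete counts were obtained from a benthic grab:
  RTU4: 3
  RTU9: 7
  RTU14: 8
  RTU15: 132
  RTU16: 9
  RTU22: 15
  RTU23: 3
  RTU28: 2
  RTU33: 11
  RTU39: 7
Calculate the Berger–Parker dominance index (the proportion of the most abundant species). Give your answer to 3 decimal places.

Total N = 3+7+8+132+9+15+3+2+11+7 = 197, so the proportions are 0.01523, 0.03553, 0.04061, 0.67005, 0.04569, 0.07614, 0.01523, 0.01015, 0.05584, 0.03553 (working shown to 5 dp, full precision carried).
The largest proportion is 0.67005, i.e. d = 0.670 to 3 decimal places.

0.670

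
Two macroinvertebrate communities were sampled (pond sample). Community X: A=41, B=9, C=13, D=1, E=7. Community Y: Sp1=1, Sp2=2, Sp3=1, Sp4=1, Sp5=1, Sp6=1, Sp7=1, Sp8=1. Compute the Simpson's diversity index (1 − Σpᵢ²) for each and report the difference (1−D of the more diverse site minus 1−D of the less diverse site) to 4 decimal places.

0.2572

Community X: N=71, proportions 0.5774648, 0.1267606, 0.1830986, 0.0140845, 0.0985915, giving 1−D = 0.6070224 (working shown to 7 dp, full precision carried).
Community Y: N=9, proportions 0.1111111, 0.2222222, 0.1111111, 0.1111111, 0.1111111, 0.1111111, 0.1111111, 0.1111111, giving 1−D = 0.8641975.
Difference = |0.6070224 − 0.8641975| = 0.2571751, i.e. 0.2572 to 4 decimal places.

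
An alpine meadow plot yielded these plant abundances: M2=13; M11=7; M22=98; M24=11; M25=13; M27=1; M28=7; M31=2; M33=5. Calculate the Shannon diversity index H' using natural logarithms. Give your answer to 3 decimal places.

Total N = 13+7+98+11+13+1+7+2+5 = 157, so the proportions are 0.0828, 0.04459, 0.6242, 0.07006, 0.0828, 0.00637, 0.04459, 0.01274, 0.03185 (working shown to 5 dp, full precision carried).
Each pᵢ ln pᵢ term: 0.0828×(-2.49130)=-0.20629, 0.04459×(-3.11034)=-0.13868, 0.6242×(-0.47128)=-0.29417, 0.07006×(-2.65835)=-0.18625, 0.0828×(-2.49130)=-0.20629, 0.00637×(-5.05625)=-0.03221, 0.04459×(-3.11034)=-0.13868, 0.01274×(-4.36310)=-0.05558, 0.03185×(-3.44681)=-0.10977.
Sum = -1.36791, so H' = 1.368.

1.368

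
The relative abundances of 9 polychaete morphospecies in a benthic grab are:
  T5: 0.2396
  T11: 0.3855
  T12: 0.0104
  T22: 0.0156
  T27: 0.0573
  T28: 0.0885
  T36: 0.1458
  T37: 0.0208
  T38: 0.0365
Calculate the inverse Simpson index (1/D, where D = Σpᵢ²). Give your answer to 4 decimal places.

D = 0.2396² + 0.3855² + 0.0104² + 0.0156² + 0.0573² + 0.0885² + 0.1458² + 0.0208² + 0.0365² = 0.05740816 + 0.14861025 + 0.00010816 + 0.00024336 + 0.00328329 + 0.00783225 + 0.02125764 + 0.00043264 + 0.00133225 = 0.24050800 (working shown to 8 dp, full precision carried).
So 1/D = 4.157866, i.e. 4.1579 to 4 decimal places.

4.1579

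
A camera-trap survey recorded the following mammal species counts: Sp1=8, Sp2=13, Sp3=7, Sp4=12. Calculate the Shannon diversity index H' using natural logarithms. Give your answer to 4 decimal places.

Total N = 8+13+7+12 = 40, so the proportions are 0.2, 0.325, 0.175, 0.3 (working shown to 6 dp, full precision carried).
Each pᵢ ln pᵢ term: 0.2×(-1.609438)=-0.321888, 0.325×(-1.123930)=-0.365277, 0.175×(-1.742969)=-0.305020, 0.3×(-1.203973)=-0.361192.
Sum = -1.353376, so H' = 1.3534.

1.3534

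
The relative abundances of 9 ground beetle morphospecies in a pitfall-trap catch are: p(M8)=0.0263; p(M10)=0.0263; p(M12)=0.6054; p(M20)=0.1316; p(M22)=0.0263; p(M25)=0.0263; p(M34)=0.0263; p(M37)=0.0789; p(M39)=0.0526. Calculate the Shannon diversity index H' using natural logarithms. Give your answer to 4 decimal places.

Each pᵢ ln pᵢ term (working shown to 6 dp, full precision carried): 0.0263×(-3.638186)=-0.095684, 0.0263×(-3.638186)=-0.095684, 0.6054×(-0.501866)=-0.303830, 0.1316×(-2.027988)=-0.266883, 0.0263×(-3.638186)=-0.095684, 0.0263×(-3.638186)=-0.095684, 0.0263×(-3.638186)=-0.095684, 0.0789×(-2.539574)=-0.200372, 0.0526×(-2.945039)=-0.154909.
Sum = -1.404416, so H' = 1.4044.

1.4044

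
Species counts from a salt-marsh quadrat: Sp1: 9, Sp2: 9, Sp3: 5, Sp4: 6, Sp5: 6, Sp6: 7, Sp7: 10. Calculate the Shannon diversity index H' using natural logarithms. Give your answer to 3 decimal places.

Total N = 9+9+5+6+6+7+10 = 52, so the proportions are 0.17308, 0.17308, 0.09615, 0.11538, 0.11538, 0.13462, 0.19231 (working shown to 5 dp, full precision carried).
Each pᵢ ln pᵢ term: 0.17308×(-1.75402)=-0.30358, 0.17308×(-1.75402)=-0.30358, 0.09615×(-2.34181)=-0.22517, 0.11538×(-2.15948)=-0.24917, 0.11538×(-2.15948)=-0.24917, 0.13462×(-2.00533)=-0.26995, 0.19231×(-1.64866)=-0.31705.
Sum = -1.91768, so H' = 1.918.

1.918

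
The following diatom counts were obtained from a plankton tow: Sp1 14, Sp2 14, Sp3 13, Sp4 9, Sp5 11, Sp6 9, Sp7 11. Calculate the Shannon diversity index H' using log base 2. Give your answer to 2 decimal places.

Total N = 14+14+13+9+11+9+11 = 81, so the proportions are 0.1728, 0.1728, 0.1605, 0.1111, 0.1358, 0.1111, 0.1358 (working shown to 4 dp, full precision carried).
Each pᵢ log₂ pᵢ term: 0.1728×(-2.5325)=-0.4377, 0.1728×(-2.5325)=-0.4377, 0.1605×(-2.6394)=-0.4236, 0.1111×(-3.1699)=-0.3522, 0.1358×(-2.8804)=-0.3912, 0.1111×(-3.1699)=-0.3522, 0.1358×(-2.8804)=-0.3912.
Sum = -2.7858, so H' = 2.79.

2.79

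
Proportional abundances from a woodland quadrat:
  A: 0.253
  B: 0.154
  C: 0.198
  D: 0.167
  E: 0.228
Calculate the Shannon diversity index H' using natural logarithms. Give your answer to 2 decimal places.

Each pᵢ ln pᵢ term (working shown to 4 dp, full precision carried): 0.253×(-1.3744)=-0.3477, 0.154×(-1.8708)=-0.2881, 0.198×(-1.6195)=-0.3207, 0.167×(-1.7898)=-0.2989, 0.228×(-1.4784)=-0.3371.
Sum = -1.5924, so H' = 1.59.

1.59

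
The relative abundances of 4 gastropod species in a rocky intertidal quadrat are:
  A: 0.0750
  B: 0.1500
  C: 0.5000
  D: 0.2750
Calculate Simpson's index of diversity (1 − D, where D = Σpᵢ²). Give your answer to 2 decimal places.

0.65

D = 0.075² + 0.15² + 0.5² + 0.275² = 0.0056 + 0.0225 + 0.2500 + 0.0756 = 0.3538 (working shown to 4 dp, full precision carried).
So 1 − D = 0.6462, i.e. 0.65 to 2 decimal places.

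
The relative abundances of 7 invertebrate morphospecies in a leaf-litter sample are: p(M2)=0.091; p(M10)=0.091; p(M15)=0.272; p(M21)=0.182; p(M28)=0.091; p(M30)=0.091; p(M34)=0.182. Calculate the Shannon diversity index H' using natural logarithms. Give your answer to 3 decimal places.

1.847

Each pᵢ ln pᵢ term (working shown to 5 dp, full precision carried): 0.091×(-2.39690)=-0.21812, 0.091×(-2.39690)=-0.21812, 0.272×(-1.30195)=-0.35413, 0.182×(-1.70375)=-0.31008, 0.091×(-2.39690)=-0.21812, 0.091×(-2.39690)=-0.21812, 0.182×(-1.70375)=-0.31008.
Sum = -1.84677, so H' = 1.847.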